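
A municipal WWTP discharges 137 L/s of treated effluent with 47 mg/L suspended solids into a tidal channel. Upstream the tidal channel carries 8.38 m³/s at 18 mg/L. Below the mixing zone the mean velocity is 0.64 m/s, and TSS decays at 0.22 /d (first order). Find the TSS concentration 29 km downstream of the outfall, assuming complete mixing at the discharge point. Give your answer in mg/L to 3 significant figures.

16.5 mg/L

137 L/s = 0.137 m³/s.
After complete mixing, C₀ = (0.137·47 + 8.38·18) / 8.517 = 18.47 mg/L.
Travel time t = 2.9e+04 m / 0.64 m/s = 4.531e+04 s = 0.5245 d.
C = 18.47·exp(−0.22·0.5245) = 18.47·0.891 = 16.45 mg/L.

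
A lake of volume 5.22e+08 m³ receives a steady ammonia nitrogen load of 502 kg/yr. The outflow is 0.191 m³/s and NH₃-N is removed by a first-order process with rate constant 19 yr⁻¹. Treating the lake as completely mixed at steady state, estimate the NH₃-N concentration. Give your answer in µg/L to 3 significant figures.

0.0506 µg/L

Outflow Q = 0.191 m³/s × 3.156e+07 s/yr = 6.028e+06 m³/yr.
Steady-state CSTR mass balance: W = Q·C + k·V·C, so C = W/(Q + kV).
Q + kV = 6.028e+06 + 19·5.22e+08 = 9.924e+09 m³/yr.
C = 502/9.924e+09 = 5.058e-08 kg/m³ = 5.058e-05 mg/L = 0.05058 µg/L.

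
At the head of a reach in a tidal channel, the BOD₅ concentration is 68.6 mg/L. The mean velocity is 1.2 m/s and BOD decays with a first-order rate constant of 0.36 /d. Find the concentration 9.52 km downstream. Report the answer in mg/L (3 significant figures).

66.4 mg/L

Travel time t = 9.52 km / 1.2 m/s = 9520/1.2 = 7933 s = 0.09182 d.
First-order decay: C = 68.6·exp(−0.36·0.09182) = 68.6·0.9675 = 66.37 mg/L.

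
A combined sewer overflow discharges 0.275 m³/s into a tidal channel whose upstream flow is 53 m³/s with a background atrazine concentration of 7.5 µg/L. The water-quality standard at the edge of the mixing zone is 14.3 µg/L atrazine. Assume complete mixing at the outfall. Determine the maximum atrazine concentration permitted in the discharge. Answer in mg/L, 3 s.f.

7.5 µg/L = 0.0075 mg/L.
14.3 µg/L = 0.0143 mg/L.
Mass balance: 0.0143·53.27 = 0.275·Cₑ + 53·0.0075.
Cₑ = (0.7618 − 0.3975) / 0.275 = 1.325 mg/L.

1.32 mg/L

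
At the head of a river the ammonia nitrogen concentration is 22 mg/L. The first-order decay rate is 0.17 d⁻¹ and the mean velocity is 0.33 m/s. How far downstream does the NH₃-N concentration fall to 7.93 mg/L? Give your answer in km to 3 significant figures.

From C = C₀·e^(−kt), t = ln(C₀/C)/k = ln(22/7.93)/0.17 = 1.02/0.17 = 6.002 d.
Distance = v·t = 0.33 m/s × 5.186e+05 s = 1.711e+05 m = 171.1 km.

171 km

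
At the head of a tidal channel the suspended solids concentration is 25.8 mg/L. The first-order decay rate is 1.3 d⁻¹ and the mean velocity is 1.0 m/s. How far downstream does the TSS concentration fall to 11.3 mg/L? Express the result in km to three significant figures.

From C = C₀·e^(−kt), t = ln(C₀/C)/k = ln(25.8/11.3)/1.3 = 0.8256/1.3 = 0.6351 d.
Distance = v·t = 1.0 m/s × 5.487e+04 s = 5.487e+04 m = 54.87 km.

54.9 km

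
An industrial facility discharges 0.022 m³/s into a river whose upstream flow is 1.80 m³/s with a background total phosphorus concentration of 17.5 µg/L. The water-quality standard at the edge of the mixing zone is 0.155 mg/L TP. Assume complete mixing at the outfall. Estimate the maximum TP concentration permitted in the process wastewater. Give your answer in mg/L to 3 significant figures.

17.5 µg/L = 0.0175 mg/L.
Mass balance: 0.155·1.822 = 0.022·Cₑ + 1.8·0.0175.
Cₑ = (0.2824 − 0.0315) / 0.022 = 11.4 mg/L.

11.4 mg/L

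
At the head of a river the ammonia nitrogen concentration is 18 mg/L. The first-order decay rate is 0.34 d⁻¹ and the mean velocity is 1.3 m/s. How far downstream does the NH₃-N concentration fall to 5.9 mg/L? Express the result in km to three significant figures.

From C = C₀·e^(−kt), t = ln(C₀/C)/k = ln(18/5.9)/0.34 = 1.115/0.34 = 3.281 d.
Distance = v·t = 1.3 m/s × 2.834e+05 s = 3.685e+05 m = 368.5 km.

368 km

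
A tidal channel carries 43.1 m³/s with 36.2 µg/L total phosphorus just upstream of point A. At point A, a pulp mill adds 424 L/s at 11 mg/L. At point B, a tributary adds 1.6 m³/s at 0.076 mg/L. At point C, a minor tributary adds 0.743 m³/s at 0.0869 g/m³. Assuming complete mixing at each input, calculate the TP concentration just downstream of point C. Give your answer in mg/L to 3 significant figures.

0.140 mg/L

36.2 µg/L = 0.0362 mg/L.
424 L/s = 0.424 m³/s.
After input A: C = (43.1·0.0362 + 0.424·11) / 43.52 = 0.143 mg/L.
After input B: C = (43.52·0.143 + 1.6·0.076) / 45.12 = 0.1406 mg/L.
After input C: C = (45.12·0.1406 + 0.743·0.0869) / 45.87 = 0.1398 mg/L.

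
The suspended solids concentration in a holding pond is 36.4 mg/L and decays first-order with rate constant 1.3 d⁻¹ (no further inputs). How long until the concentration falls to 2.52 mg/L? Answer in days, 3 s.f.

2.05 d

t = ln(C₀/C)/k = ln(36.4/2.52)/1.3 = 2.67/1.3 = 2.054 d.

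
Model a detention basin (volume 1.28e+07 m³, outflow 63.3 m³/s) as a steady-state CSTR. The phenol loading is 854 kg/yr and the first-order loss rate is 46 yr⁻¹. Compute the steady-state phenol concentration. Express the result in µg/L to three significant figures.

0.330 µg/L

Outflow Q = 63.3 m³/s × 3.156e+07 s/yr = 1.998e+09 m³/yr.
Steady-state CSTR mass balance: W = Q·C + k·V·C, so C = W/(Q + kV).
Q + kV = 1.998e+09 + 46·1.28e+07 = 2.586e+09 m³/yr.
C = 854/2.586e+09 = 3.302e-07 kg/m³ = 0.0003302 mg/L = 0.3302 µg/L.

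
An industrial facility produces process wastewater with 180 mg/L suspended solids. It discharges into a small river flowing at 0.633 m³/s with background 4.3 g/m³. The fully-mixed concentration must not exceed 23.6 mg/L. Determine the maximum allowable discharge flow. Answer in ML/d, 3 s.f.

6.75 ML/d

Mass balance at complete mixing: C_std·(Q_w + Q_r) = Q_w·C_e + Q_r·C_b.
Rearranging, Q_w = Q_r·(C_std − C_b)/(C_e − C_std) = 0.633·(23.6 − 4.3) / (180 − 23.6) = 0.07811 m³/s.
= 6.749 ML/d.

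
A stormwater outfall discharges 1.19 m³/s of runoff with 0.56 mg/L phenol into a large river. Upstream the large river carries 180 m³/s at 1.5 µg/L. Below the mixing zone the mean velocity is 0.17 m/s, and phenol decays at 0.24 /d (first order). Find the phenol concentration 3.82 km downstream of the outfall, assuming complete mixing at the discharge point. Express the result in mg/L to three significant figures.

0.00486 mg/L

1.5 µg/L = 0.0015 mg/L.
After complete mixing, C₀ = (1.19·0.56 + 180·0.0015) / 181.2 = 0.005168 mg/L.
Travel time t = 3820 m / 0.17 m/s = 2.247e+04 s = 0.2601 d.
C = 0.005168·exp(−0.24·0.2601) = 0.005168·0.9395 = 0.004855 mg/L.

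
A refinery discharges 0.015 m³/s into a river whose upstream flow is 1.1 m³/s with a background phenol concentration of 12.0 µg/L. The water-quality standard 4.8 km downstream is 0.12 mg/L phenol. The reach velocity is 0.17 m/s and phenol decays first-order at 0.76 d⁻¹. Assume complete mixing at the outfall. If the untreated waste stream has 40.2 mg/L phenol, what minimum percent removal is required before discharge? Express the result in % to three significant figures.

73.7 %

12.0 µg/L = 0.012 mg/L.
Travel time to the compliance point: t = 4800/0.17 = 2.824e+04 s = 0.3268 d; decay factor exp(−0.76·0.3268) = 0.7801.
So the concentration just after mixing may be at most 0.12/0.7801 = 0.1538 mg/L.
Mass balance: 0.1538·1.115 = 0.015·Cₑ + 1.1·0.012.
Cₑ = (0.1715 − 0.0132) / 0.015 = 10.55 mg/L.
Required removal = 1 − 10.55/40.2 = 73.74 %.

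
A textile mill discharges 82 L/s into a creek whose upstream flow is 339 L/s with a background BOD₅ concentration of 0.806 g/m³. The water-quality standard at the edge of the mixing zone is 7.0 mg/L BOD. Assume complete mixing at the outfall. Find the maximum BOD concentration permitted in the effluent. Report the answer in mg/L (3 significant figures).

32.6 mg/L

82 L/s = 0.082 m³/s.
339 L/s = 0.339 m³/s.
Mass balance: 7·0.421 = 0.082·Cₑ + 0.339·0.806.
Cₑ = (2.947 − 0.2732) / 0.082 = 32.61 mg/L.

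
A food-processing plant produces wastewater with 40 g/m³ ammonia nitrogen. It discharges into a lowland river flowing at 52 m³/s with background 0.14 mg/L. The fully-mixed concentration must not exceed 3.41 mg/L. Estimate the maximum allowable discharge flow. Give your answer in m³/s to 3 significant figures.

4.65 m³/s

Mass balance at complete mixing: C_std·(Q_w + Q_r) = Q_w·C_e + Q_r·C_b.
Rearranging, Q_w = Q_r·(C_std − C_b)/(C_e − C_std) = 52·(3.41 − 0.14) / (40 − 3.41) = 4.647 m³/s.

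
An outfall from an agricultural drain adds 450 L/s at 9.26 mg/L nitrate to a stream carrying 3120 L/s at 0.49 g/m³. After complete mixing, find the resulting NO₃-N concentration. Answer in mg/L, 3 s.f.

450 L/s = 0.45 m³/s.
3120 L/s = 3.12 m³/s.
Conservation of mass across the mixing zone: C = (0.45·9.26 + 3.12·0.49) / (0.45 + 3.12) = 5.696/3.57 = 1.595 mg/L.

1.60 mg/L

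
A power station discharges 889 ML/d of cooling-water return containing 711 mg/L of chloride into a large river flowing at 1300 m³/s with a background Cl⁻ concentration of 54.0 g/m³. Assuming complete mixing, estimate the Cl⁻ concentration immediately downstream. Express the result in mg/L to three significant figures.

889 ML/d = 10.29 m³/s.
Conservation of mass across the mixing zone: C = (10.29·711 + 1300·54) / (10.29 + 1300) = 7.752e+04/1310 = 59.16 mg/L.

59.2 mg/L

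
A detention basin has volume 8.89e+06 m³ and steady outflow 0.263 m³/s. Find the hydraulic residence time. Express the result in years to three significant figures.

1.07 yr

Q = 0.263 m³/s × 3.156e+07 s/yr = 8.3e+06 m³/yr.
Hydraulic residence time τ = V/Q = 8.89e+06/8.3e+06 = 1.071 yr.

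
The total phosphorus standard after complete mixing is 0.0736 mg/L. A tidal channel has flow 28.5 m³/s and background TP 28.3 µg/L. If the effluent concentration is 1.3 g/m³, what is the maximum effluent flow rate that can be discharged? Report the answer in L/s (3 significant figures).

1050 L/s

28.3 µg/L = 0.0283 mg/L.
Mass balance at complete mixing: C_std·(Q_w + Q_r) = Q_w·C_e + Q_r·C_b.
Rearranging, Q_w = Q_r·(C_std − C_b)/(C_e − C_std) = 28.5·(0.0736 − 0.0283) / (1.3 − 0.0736) = 1.053 m³/s.
= 1053 L/s.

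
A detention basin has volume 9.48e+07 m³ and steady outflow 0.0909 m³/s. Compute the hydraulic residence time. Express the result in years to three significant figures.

Q = 0.0909 m³/s × 3.156e+07 s/yr = 2.869e+06 m³/yr.
Hydraulic residence time τ = V/Q = 9.48e+07/2.869e+06 = 33.05 yr.

33.0 yr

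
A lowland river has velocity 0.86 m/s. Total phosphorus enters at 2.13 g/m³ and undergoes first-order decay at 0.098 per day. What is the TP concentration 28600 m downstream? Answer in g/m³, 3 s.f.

2.05 g/m³

Travel time t = 28600 m / 0.86 m/s = 2.86e+04/0.86 = 3.326e+04 s = 0.3849 d.
First-order decay: C = 2.13·exp(−0.098·0.3849) = 2.13·0.963 = 2.051 g/m³.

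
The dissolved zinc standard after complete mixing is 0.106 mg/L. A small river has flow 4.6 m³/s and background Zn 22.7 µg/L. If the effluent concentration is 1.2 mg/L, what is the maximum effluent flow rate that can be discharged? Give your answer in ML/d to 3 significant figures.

30.3 ML/d

22.7 µg/L = 0.0227 mg/L.
Mass balance at complete mixing: C_std·(Q_w + Q_r) = Q_w·C_e + Q_r·C_b.
Rearranging, Q_w = Q_r·(C_std − C_b)/(C_e − C_std) = 4.6·(0.106 − 0.0227) / (1.2 − 0.106) = 0.3503 m³/s.
= 30.26 ML/d.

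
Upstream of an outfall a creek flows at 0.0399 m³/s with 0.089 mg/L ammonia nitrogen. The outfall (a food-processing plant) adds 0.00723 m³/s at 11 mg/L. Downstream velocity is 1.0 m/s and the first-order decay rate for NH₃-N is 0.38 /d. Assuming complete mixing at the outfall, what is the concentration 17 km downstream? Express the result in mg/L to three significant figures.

1.64 mg/L

After complete mixing, C₀ = (0.00723·11 + 0.0399·0.089) / 0.04713 = 1.763 mg/L.
Travel time t = 1.7e+04 m / 1.0 m/s = 1.7e+04 s = 0.1968 d.
C = 1.763·exp(−0.38·0.1968) = 1.763·0.928 = 1.636 mg/L.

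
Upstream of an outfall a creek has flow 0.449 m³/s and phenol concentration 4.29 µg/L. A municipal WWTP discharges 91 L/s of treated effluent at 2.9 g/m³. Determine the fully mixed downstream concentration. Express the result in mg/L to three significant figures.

91 L/s = 0.091 m³/s.
4.29 µg/L = 0.00429 mg/L.
By mass balance at complete mixing, C = (0.091·2.9 + 0.449·0.00429) / (0.091 + 0.449) = 0.2658/0.54 = 0.4923 mg/L.

0.492 mg/L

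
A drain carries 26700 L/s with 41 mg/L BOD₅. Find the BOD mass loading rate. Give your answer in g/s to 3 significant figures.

1090 g/s

26700 L/s = 26.7 m³/s.
Mass flux = Q·C = 26.7 m³/s × 41 g/m³ = 1095 g/s.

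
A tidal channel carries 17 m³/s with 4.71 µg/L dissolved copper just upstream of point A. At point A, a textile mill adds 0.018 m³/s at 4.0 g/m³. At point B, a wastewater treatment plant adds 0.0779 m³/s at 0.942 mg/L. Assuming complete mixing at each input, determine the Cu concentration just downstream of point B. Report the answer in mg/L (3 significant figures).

4.71 µg/L = 0.00471 mg/L.
After input A: C = (17·0.00471 + 0.018·4) / 17.02 = 0.008936 mg/L.
After input B: C = (17.02·0.008936 + 0.0779·0.942) / 17.1 = 0.01319 mg/L.

0.0132 mg/L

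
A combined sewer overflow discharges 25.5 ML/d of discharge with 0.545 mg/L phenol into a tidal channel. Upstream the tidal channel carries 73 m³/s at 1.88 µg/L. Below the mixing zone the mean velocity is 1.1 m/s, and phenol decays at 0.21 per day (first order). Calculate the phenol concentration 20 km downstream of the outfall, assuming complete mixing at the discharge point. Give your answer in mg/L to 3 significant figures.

0.00389 mg/L

25.5 ML/d = 0.2951 m³/s.
1.88 µg/L = 0.00188 mg/L.
After complete mixing, C₀ = (0.2951·0.545 + 73·0.00188) / 73.3 = 0.004067 mg/L.
Travel time t = 2e+04 m / 1.1 m/s = 1.818e+04 s = 0.2104 d.
C = 0.004067·exp(−0.21·0.2104) = 0.004067·0.9568 = 0.003891 mg/L.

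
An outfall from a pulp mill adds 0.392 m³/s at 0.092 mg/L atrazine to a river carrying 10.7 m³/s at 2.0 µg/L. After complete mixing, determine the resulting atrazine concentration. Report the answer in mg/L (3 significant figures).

2.0 µg/L = 0.002 mg/L.
Flow-weighted mixing gives C = (0.392·0.092 + 10.7·0.002) / (0.392 + 10.7) = 0.05746/11.09 = 0.005181 mg/L.

0.00518 mg/L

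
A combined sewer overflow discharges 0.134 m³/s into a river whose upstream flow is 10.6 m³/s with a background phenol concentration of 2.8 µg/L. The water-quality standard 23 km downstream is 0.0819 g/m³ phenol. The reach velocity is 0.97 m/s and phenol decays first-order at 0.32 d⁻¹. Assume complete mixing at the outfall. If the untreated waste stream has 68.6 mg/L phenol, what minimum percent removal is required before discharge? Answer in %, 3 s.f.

2.8 µg/L = 0.0028 mg/L.
Travel time to the compliance point: t = 2.3e+04/0.97 = 2.371e+04 s = 0.2744 d; decay factor exp(−0.32·0.2744) = 0.9159.
So the concentration just after mixing may be at most 0.0819/0.9159 = 0.08942 mg/L.
Mass balance: 0.08942·10.73 = 0.134·Cₑ + 10.6·0.0028.
Cₑ = (0.9598 − 0.02968) / 0.134 = 6.941 mg/L.
Required removal = 1 − 6.941/68.6 = 89.88 %.

89.9 %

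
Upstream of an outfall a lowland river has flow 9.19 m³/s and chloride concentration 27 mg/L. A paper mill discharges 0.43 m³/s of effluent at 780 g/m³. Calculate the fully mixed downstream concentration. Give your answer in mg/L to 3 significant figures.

Conservation of mass across the mixing zone: C = (0.43·780 + 9.19·27) / (0.43 + 9.19) = 583.5/9.62 = 60.66 mg/L.

60.7 mg/L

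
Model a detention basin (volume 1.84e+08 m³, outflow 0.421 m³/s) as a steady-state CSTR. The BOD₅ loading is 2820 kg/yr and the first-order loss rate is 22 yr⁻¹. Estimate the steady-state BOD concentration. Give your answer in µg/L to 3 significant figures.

0.694 µg/L

Outflow Q = 0.421 m³/s × 3.156e+07 s/yr = 1.329e+07 m³/yr.
Steady-state CSTR mass balance: W = Q·C + k·V·C, so C = W/(Q + kV).
Q + kV = 1.329e+07 + 22·1.84e+08 = 4.061e+09 m³/yr.
C = 2820/4.061e+09 = 6.944e-07 kg/m³ = 0.0006944 mg/L = 0.6944 µg/L.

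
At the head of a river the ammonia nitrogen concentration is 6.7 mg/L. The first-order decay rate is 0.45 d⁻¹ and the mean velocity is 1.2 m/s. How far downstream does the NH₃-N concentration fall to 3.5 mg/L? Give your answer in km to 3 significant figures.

150 km

From C = C₀·e^(−kt), t = ln(C₀/C)/k = ln(6.7/3.5)/0.45 = 0.6493/0.45 = 1.443 d.
Distance = v·t = 1.2 m/s × 1.247e+05 s = 1.496e+05 m = 149.6 km.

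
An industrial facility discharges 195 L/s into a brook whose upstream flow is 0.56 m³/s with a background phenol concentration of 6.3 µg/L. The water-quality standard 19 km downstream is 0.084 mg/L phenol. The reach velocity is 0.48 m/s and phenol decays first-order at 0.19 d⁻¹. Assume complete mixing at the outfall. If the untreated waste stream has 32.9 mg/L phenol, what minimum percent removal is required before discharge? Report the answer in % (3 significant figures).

99.0 %

195 L/s = 0.195 m³/s.
6.3 µg/L = 0.0063 mg/L.
Travel time to the compliance point: t = 1.9e+04/0.48 = 3.958e+04 s = 0.4581 d; decay factor exp(−0.19·0.4581) = 0.9166.
So the concentration just after mixing may be at most 0.084/0.9166 = 0.09164 mg/L.
Mass balance: 0.09164·0.755 = 0.195·Cₑ + 0.56·0.0063.
Cₑ = (0.06919 − 0.003528) / 0.195 = 0.3367 mg/L.
Required removal = 1 − 0.3367/32.9 = 98.98 %.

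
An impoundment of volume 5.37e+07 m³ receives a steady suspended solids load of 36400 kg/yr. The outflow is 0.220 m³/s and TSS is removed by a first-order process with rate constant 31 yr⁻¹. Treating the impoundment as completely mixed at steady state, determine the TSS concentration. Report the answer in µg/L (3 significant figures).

21.8 µg/L

Outflow Q = 0.220 m³/s × 3.156e+07 s/yr = 6.943e+06 m³/yr.
Steady-state CSTR mass balance: W = Q·C + k·V·C, so C = W/(Q + kV).
Q + kV = 6.943e+06 + 31·5.37e+07 = 1.672e+09 m³/yr.
C = 36400/1.672e+09 = 2.177e-05 kg/m³ = 0.02177 mg/L = 21.77 µg/L.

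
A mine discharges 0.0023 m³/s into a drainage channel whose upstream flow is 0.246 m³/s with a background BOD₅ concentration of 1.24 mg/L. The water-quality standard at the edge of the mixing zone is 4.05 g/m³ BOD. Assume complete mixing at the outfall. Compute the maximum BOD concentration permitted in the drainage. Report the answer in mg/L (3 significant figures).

305 mg/L

Mass balance: 4.05·0.2483 = 0.0023·Cₑ + 0.246·1.24.
Cₑ = (1.006 − 0.305) / 0.0023 = 304.6 mg/L.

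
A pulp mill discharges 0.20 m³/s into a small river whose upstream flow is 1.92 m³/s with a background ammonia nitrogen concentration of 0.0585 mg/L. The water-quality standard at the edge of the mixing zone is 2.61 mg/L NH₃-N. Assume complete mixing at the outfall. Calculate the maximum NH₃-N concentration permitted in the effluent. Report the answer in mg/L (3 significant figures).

27.1 mg/L

Mass balance: 2.61·2.12 = 0.2·Cₑ + 1.92·0.0585.
Cₑ = (5.533 − 0.1123) / 0.2 = 27.1 mg/L.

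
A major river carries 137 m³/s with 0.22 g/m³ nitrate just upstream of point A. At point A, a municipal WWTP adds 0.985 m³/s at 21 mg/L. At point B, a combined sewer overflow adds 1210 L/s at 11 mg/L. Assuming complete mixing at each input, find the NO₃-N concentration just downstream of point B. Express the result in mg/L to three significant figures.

After input A: C = (137·0.22 + 0.985·21) / 138 = 0.3683 mg/L.
1210 L/s = 1.21 m³/s.
After input B: C = (138·0.3683 + 1.21·11) / 139.2 = 0.4608 mg/L.

0.461 mg/L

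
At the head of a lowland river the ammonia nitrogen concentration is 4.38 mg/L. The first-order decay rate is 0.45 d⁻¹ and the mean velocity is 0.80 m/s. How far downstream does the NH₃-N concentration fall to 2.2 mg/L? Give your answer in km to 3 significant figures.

From C = C₀·e^(−kt), t = ln(C₀/C)/k = ln(4.38/2.2)/0.45 = 0.6886/0.45 = 1.53 d.
Distance = v·t = 0.80 m/s × 1.322e+05 s = 1.058e+05 m = 105.8 km.

106 km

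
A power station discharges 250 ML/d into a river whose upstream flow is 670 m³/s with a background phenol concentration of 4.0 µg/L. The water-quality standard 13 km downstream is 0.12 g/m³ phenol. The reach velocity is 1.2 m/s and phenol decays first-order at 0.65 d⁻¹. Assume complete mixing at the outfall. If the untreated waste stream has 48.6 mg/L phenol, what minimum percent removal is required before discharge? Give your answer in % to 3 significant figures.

39.6 %

250 ML/d = 2.894 m³/s.
4.0 µg/L = 0.004 mg/L.
Travel time to the compliance point: t = 1.3e+04/1.2 = 1.083e+04 s = 0.1254 d; decay factor exp(−0.65·0.1254) = 0.9217.
So the concentration just after mixing may be at most 0.12/0.9217 = 0.1302 mg/L.
Mass balance: 0.1302·672.9 = 2.894·Cₑ + 670·0.004.
Cₑ = (87.6 − 2.68) / 2.894 = 29.35 mg/L.
Required removal = 1 − 29.35/48.6 = 39.61 %.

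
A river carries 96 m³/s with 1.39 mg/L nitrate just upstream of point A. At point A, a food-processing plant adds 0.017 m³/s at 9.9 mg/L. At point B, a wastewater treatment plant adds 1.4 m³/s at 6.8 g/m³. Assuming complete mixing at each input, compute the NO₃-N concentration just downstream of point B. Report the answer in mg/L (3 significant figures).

1.47 mg/L

After input A: C = (96·1.39 + 0.017·9.9) / 96.02 = 1.392 mg/L.
After input B: C = (96.02·1.392 + 1.4·6.8) / 97.42 = 1.469 mg/L.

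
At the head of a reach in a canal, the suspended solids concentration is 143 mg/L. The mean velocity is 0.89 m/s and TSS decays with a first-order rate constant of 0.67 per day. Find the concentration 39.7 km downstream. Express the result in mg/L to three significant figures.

101 mg/L

Travel time t = 39.7 km / 0.89 m/s = 3.97e+04/0.89 = 4.461e+04 s = 0.5163 d.
First-order decay: C = 143·exp(−0.67·0.5163) = 143·0.7076 = 101.2 mg/L.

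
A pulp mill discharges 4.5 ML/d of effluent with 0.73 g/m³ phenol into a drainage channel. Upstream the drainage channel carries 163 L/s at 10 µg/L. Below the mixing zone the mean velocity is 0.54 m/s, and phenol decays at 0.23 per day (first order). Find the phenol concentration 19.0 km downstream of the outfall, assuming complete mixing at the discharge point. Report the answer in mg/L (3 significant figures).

4.5 ML/d = 0.05208 m³/s.
163 L/s = 0.163 m³/s.
10 µg/L = 0.01 mg/L.
After complete mixing, C₀ = (0.05208·0.73 + 0.163·0.01) / 0.2151 = 0.1844 mg/L.
Travel time t = 1.9e+04 m / 0.54 m/s = 3.519e+04 s = 0.4072 d.
C = 0.1844·exp(−0.23·0.4072) = 0.1844·0.9106 = 0.1679 mg/L.

0.168 mg/L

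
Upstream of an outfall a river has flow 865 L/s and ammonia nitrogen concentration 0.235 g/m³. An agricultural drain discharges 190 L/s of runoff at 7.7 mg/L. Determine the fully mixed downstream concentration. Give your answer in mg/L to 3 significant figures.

190 L/s = 0.19 m³/s.
865 L/s = 0.865 m³/s.
Conservation of mass across the mixing zone: C = (0.19·7.7 + 0.865·0.235) / (0.19 + 0.865) = 1.666/1.055 = 1.579 mg/L.

1.58 mg/L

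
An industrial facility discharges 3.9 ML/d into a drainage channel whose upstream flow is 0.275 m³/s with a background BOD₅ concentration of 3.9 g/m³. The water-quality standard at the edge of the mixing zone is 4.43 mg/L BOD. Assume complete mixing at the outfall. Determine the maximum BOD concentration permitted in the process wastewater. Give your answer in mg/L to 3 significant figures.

7.66 mg/L

3.9 ML/d = 0.04514 m³/s.
Mass balance: 4.43·0.3201 = 0.04514·Cₑ + 0.275·3.9.
Cₑ = (1.418 − 1.073) / 0.04514 = 7.659 mg/L.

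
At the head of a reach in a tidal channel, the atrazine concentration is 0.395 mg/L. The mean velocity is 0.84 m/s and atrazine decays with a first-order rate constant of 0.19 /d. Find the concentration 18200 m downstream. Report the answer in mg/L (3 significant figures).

0.377 mg/L

Travel time t = 18200 m / 0.84 m/s = 1.82e+04/0.84 = 2.167e+04 s = 0.2508 d.
First-order decay: C = 0.395·exp(−0.19·0.2508) = 0.395·0.9535 = 0.3766 mg/L.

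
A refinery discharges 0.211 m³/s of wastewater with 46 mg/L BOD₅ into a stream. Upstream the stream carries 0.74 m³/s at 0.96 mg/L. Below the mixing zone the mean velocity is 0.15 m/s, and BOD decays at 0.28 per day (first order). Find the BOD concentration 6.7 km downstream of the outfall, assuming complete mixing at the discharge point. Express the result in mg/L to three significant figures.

9.48 mg/L

After complete mixing, C₀ = (0.211·46 + 0.74·0.96) / 0.951 = 10.95 mg/L.
Travel time t = 6700 m / 0.15 m/s = 4.467e+04 s = 0.517 d.
C = 10.95·exp(−0.28·0.517) = 10.95·0.8652 = 9.477 mg/L.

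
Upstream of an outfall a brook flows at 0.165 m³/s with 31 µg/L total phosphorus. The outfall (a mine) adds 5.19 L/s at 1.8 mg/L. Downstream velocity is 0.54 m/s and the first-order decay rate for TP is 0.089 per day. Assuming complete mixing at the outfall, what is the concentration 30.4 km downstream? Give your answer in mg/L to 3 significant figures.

0.0802 mg/L

5.19 L/s = 0.00519 m³/s.
31 µg/L = 0.031 mg/L.
After complete mixing, C₀ = (0.00519·1.8 + 0.165·0.031) / 0.1702 = 0.08495 mg/L.
Travel time t = 3.04e+04 m / 0.54 m/s = 5.63e+04 s = 0.6516 d.
C = 0.08495·exp(−0.089·0.6516) = 0.08495·0.9437 = 0.08016 mg/L.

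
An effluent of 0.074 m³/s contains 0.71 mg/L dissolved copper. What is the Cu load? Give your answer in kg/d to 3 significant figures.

4.54 kg/d

Mass flux = Q·C = 0.074 m³/s × 0.71 g/m³ = 0.05254 g/s.
= 0.05254 g/s × 86.4 = 4.539 kg/d.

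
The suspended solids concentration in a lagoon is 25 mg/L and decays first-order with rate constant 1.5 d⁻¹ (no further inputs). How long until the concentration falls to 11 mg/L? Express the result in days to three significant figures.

0.547 d

t = ln(C₀/C)/k = ln(25/11)/1.5 = 0.821/1.5 = 0.5473 d.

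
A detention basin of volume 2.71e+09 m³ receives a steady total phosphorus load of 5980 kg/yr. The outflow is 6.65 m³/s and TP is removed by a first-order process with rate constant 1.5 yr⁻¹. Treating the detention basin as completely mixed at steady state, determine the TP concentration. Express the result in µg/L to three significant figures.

1.40 µg/L

Outflow Q = 6.65 m³/s × 3.156e+07 s/yr = 2.099e+08 m³/yr.
Steady-state CSTR mass balance: W = Q·C + k·V·C, so C = W/(Q + kV).
Q + kV = 2.099e+08 + 1.5·2.71e+09 = 4.275e+09 m³/yr.
C = 5980/4.275e+09 = 1.399e-06 kg/m³ = 0.001399 mg/L = 1.399 µg/L.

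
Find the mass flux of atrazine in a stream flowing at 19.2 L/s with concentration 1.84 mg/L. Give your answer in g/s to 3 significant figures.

19.2 L/s = 0.0192 m³/s.
Mass flux = Q·C = 0.0192 m³/s × 1.84 g/m³ = 0.03533 g/s.

0.0353 g/s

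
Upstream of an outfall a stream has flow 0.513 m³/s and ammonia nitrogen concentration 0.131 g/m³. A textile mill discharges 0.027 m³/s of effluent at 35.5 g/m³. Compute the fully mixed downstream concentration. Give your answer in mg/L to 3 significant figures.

By mass balance at complete mixing, C = (0.027·35.5 + 0.513·0.131) / (0.027 + 0.513) = 1.026/0.54 = 1.899 mg/L.

1.90 mg/L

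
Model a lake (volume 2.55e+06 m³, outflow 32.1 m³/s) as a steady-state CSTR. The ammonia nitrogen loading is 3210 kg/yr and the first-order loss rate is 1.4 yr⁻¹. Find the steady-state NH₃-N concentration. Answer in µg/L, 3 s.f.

3.16 µg/L

Outflow Q = 32.1 m³/s × 3.156e+07 s/yr = 1.013e+09 m³/yr.
Steady-state CSTR mass balance: W = Q·C + k·V·C, so C = W/(Q + kV).
Q + kV = 1.013e+09 + 1.4·2.55e+06 = 1.017e+09 m³/yr.
C = 3210/1.017e+09 = 3.158e-06 kg/m³ = 0.003158 mg/L = 3.158 µg/L.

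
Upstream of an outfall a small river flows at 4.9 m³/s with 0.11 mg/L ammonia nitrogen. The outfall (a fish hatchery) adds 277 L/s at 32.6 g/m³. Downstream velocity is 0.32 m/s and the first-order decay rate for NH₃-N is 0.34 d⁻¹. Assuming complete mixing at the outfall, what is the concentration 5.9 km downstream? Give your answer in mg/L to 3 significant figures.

1.72 mg/L

277 L/s = 0.277 m³/s.
After complete mixing, C₀ = (0.277·32.6 + 4.9·0.11) / 5.177 = 1.848 mg/L.
Travel time t = 5900 m / 0.32 m/s = 1.844e+04 s = 0.2134 d.
C = 1.848·exp(−0.34·0.2134) = 1.848·0.93 = 1.719 mg/L.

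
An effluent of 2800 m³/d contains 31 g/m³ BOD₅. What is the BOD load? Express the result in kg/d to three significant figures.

86.8 kg/d

2800 m³/d = 0.03241 m³/s.
Mass flux = Q·C = 0.03241 m³/s × 31 g/m³ = 1.005 g/s.
= 1.005 g/s × 86.4 = 86.8 kg/d.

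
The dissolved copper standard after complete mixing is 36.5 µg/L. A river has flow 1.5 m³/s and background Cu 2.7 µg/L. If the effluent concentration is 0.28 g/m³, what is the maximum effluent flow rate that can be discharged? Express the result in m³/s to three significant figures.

0.208 m³/s

2.7 µg/L = 0.0027 mg/L.
36.5 µg/L = 0.0365 mg/L.
Mass balance at complete mixing: C_std·(Q_w + Q_r) = Q_w·C_e + Q_r·C_b.
Rearranging, Q_w = Q_r·(C_std − C_b)/(C_e − C_std) = 1.5·(0.0365 − 0.0027) / (0.28 − 0.0365) = 0.2082 m³/s.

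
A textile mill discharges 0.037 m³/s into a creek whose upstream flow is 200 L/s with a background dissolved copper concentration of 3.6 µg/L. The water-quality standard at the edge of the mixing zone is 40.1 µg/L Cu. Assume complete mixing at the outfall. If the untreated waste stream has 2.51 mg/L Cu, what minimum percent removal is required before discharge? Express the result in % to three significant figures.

90.5 %

200 L/s = 0.2 m³/s.
3.6 µg/L = 0.0036 mg/L.
40.1 µg/L = 0.0401 mg/L.
Mass balance: 0.0401·0.237 = 0.037·Cₑ + 0.2·0.0036.
Cₑ = (0.009504 − 0.00072) / 0.037 = 0.2374 mg/L.
Required removal = 1 − 0.2374/2.51 = 90.54 %.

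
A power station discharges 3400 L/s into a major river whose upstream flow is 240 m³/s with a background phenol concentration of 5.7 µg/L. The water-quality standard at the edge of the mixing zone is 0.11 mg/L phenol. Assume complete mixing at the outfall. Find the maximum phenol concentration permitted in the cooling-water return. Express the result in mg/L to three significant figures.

7.47 mg/L

3400 L/s = 3.4 m³/s.
5.7 µg/L = 0.0057 mg/L.
Mass balance: 0.11·243.4 = 3.4·Cₑ + 240·0.0057.
Cₑ = (26.77 − 1.368) / 3.4 = 7.472 mg/L.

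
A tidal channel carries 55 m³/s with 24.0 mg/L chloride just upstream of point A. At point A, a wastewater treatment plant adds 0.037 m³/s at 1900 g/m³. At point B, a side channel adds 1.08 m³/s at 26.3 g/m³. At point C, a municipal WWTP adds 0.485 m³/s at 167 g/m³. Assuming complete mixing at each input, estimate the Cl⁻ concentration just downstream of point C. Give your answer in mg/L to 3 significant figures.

After input A: C = (55·24 + 0.037·1900) / 55.04 = 25.26 mg/L.
After input B: C = (55.04·25.26 + 1.08·26.3) / 56.12 = 25.28 mg/L.
After input C: C = (56.12·25.28 + 0.485·167) / 56.6 = 26.5 mg/L.

26.5 mg/L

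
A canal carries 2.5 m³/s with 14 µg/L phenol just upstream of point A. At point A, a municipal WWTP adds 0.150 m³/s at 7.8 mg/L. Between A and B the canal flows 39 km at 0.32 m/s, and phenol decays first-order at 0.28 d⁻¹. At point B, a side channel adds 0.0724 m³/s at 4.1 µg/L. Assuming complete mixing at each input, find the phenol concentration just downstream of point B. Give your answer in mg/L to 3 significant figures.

14 µg/L = 0.014 mg/L.
After input A: C = (2.5·0.014 + 0.15·7.8) / 2.65 = 0.4547 mg/L.
Over the 39 km reach to input B (t = 1.219e+05 s = 1.411 d), decay gives C = 0.4547·exp(−0.28·1.411) = 0.3063 mg/L.
4.1 µg/L = 0.0041 mg/L.
After input B: C = (2.65·0.3063 + 0.0724·0.0041) / 2.722 = 0.2983 mg/L.

0.298 mg/L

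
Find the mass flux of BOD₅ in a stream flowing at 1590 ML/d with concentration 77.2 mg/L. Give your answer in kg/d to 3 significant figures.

123000 kg/d

1590 ML/d = 18.4 m³/s.
Mass flux = Q·C = 18.4 m³/s × 77.2 g/m³ = 1421 g/s.
= 1421 g/s × 86.4 = 1.227e+05 kg/d.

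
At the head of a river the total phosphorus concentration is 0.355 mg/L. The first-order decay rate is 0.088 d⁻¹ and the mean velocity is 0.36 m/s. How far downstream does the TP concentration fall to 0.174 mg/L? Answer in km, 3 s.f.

252 km

From C = C₀·e^(−kt), t = ln(C₀/C)/k = ln(0.355/0.174)/0.088 = 0.7131/0.088 = 8.103 d.
Distance = v·t = 0.36 m/s × 7.001e+05 s = 2.52e+05 m = 252 km.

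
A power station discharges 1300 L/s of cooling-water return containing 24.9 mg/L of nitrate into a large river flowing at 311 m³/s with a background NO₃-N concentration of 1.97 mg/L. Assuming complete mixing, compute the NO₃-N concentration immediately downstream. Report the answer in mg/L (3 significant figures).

2.07 mg/L

1300 L/s = 1.3 m³/s.
Conservation of mass across the mixing zone: C = (1.3·24.9 + 311·1.97) / (1.3 + 311) = 645/312.3 = 2.065 mg/L.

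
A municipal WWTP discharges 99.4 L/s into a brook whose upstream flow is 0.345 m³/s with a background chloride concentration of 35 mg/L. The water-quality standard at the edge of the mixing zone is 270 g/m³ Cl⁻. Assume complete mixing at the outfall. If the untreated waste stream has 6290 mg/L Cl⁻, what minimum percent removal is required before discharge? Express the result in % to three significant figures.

82.7 %

99.4 L/s = 0.0994 m³/s.
Mass balance: 270·0.4444 = 0.0994·Cₑ + 0.345·35.
Cₑ = (120 − 12.07) / 0.0994 = 1086 mg/L.
Required removal = 1 − 1086/6290 = 82.74 %.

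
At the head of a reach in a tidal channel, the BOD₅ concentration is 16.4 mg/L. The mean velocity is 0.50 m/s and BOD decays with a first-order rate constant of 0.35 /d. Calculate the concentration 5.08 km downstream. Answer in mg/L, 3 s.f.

Travel time t = 5.08 km / 0.50 m/s = 5080/0.50 = 1.016e+04 s = 0.1176 d.
First-order decay: C = 16.4·exp(−0.35·0.1176) = 16.4·0.9597 = 15.74 mg/L.

15.7 mg/L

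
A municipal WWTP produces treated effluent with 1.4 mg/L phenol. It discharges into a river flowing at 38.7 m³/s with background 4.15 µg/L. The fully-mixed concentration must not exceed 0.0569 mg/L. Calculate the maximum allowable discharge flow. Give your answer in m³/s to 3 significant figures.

4.15 µg/L = 0.00415 mg/L.
Mass balance at complete mixing: C_std·(Q_w + Q_r) = Q_w·C_e + Q_r·C_b.
Rearranging, Q_w = Q_r·(C_std − C_b)/(C_e − C_std) = 38.7·(0.0569 − 0.00415) / (1.4 − 0.0569) = 1.52 m³/s.

1.52 m³/s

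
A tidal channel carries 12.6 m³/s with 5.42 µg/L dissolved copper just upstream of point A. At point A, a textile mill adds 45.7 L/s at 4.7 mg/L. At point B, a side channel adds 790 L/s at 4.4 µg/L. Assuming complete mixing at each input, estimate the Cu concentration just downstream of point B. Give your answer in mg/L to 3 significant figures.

0.0213 mg/L

5.42 µg/L = 0.00542 mg/L.
45.7 L/s = 0.0457 m³/s.
After input A: C = (12.6·0.00542 + 0.0457·4.7) / 12.65 = 0.02239 mg/L.
790 L/s = 0.79 m³/s.
4.4 µg/L = 0.0044 mg/L.
After input B: C = (12.65·0.02239 + 0.79·0.0044) / 13.44 = 0.02133 mg/L.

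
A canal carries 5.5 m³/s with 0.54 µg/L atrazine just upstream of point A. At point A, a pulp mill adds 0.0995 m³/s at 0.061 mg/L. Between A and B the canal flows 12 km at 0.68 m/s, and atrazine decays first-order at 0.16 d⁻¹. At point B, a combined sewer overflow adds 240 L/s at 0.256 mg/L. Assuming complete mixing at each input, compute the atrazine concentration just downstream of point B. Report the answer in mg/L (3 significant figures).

0.0120 mg/L

0.54 µg/L = 0.00054 mg/L.
After input A: C = (5.5·0.00054 + 0.0995·0.061) / 5.599 = 0.001614 mg/L.
Over the 12 km reach to input B (t = 1.765e+04 s = 0.2042 d), decay gives C = 0.001614·exp(−0.16·0.2042) = 0.001562 mg/L.
240 L/s = 0.24 m³/s.
After input B: C = (5.599·0.001562 + 0.24·0.256) / 5.84 = 0.01202 mg/L.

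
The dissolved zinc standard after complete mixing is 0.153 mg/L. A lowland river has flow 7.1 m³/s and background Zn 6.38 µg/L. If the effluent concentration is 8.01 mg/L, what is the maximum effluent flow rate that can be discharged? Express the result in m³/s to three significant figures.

6.38 µg/L = 0.00638 mg/L.
Mass balance at complete mixing: C_std·(Q_w + Q_r) = Q_w·C_e + Q_r·C_b.
Rearranging, Q_w = Q_r·(C_std − C_b)/(C_e − C_std) = 7.1·(0.153 − 0.00638) / (8.01 − 0.153) = 0.1325 m³/s.

0.132 m³/s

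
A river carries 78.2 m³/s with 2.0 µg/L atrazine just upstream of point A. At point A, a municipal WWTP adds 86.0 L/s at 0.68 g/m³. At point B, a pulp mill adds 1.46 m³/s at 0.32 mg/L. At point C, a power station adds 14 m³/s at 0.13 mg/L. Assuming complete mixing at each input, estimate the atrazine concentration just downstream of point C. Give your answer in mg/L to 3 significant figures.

2.0 µg/L = 0.002 mg/L.
86.0 L/s = 0.086 m³/s.
After input A: C = (78.2·0.002 + 0.086·0.68) / 78.29 = 0.002745 mg/L.
After input B: C = (78.29·0.002745 + 1.46·0.32) / 79.75 = 0.008553 mg/L.
After input C: C = (79.75·0.008553 + 14·0.13) / 93.75 = 0.02669 mg/L.

0.0267 mg/L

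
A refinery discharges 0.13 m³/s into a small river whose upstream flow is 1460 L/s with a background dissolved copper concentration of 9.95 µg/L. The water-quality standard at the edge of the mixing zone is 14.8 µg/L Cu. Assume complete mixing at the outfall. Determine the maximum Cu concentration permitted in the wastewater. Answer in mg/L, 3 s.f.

1460 L/s = 1.46 m³/s.
9.95 µg/L = 0.00995 mg/L.
14.8 µg/L = 0.0148 mg/L.
Mass balance: 0.0148·1.59 = 0.13·Cₑ + 1.46·0.00995.
Cₑ = (0.02353 − 0.01453) / 0.13 = 0.06927 mg/L.

0.0693 mg/L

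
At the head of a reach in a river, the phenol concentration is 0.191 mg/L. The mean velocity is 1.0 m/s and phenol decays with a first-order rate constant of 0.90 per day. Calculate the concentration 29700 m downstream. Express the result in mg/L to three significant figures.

Travel time t = 29700 m / 1.0 m/s = 2.97e+04/1.0 = 2.97e+04 s = 0.3438 d.
First-order decay: C = 0.191·exp(−0.90·0.3438) = 0.191·0.7339 = 0.1402 mg/L.

0.140 mg/L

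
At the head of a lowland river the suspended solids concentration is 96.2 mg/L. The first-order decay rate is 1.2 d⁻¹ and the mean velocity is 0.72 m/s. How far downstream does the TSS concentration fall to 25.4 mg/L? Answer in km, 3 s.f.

From C = C₀·e^(−kt), t = ln(C₀/C)/k = ln(96.2/25.4)/1.2 = 1.332/1.2 = 1.11 d.
Distance = v·t = 0.72 m/s × 9.588e+04 s = 6.903e+04 m = 69.03 km.

69.0 km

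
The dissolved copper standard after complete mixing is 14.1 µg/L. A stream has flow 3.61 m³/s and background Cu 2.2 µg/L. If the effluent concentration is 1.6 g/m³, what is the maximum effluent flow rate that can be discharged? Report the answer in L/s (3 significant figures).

2.2 µg/L = 0.0022 mg/L.
14.1 µg/L = 0.0141 mg/L.
Mass balance at complete mixing: C_std·(Q_w + Q_r) = Q_w·C_e + Q_r·C_b.
Rearranging, Q_w = Q_r·(C_std − C_b)/(C_e − C_std) = 3.61·(0.0141 − 0.0022) / (1.6 − 0.0141) = 0.02709 m³/s.
= 27.09 L/s.

27.1 L/s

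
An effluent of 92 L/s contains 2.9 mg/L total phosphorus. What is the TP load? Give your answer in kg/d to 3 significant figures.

23.1 kg/d

92 L/s = 0.092 m³/s.
Mass flux = Q·C = 0.092 m³/s × 2.9 g/m³ = 0.2668 g/s.
= 0.2668 g/s × 86.4 = 23.05 kg/d.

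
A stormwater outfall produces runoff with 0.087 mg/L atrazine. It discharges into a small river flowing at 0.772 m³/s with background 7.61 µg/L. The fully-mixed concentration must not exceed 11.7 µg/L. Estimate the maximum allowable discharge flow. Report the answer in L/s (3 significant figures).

7.61 µg/L = 0.00761 mg/L.
11.7 µg/L = 0.0117 mg/L.
Mass balance at complete mixing: C_std·(Q_w + Q_r) = Q_w·C_e + Q_r·C_b.
Rearranging, Q_w = Q_r·(C_std − C_b)/(C_e − C_std) = 0.772·(0.0117 − 0.00761) / (0.087 − 0.0117) = 0.04193 m³/s.
= 41.93 L/s.

41.9 L/s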